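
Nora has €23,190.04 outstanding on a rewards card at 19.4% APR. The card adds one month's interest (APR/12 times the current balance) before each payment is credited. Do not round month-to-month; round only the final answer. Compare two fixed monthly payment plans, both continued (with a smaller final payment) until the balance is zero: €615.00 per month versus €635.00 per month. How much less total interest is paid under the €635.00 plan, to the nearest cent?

Monthly rate r = 19.4%/12 = 1.61667% = 0.0161667.
At €615.00/mo: n = ⌈−ln(1 − rB₀/P)/ln(1+r)⌉ = 59 payments (last €400.80); total interest = total paid − €23,190.04 = €12,880.76.
At €635.00/mo: 56 payments (last €417.88); total interest €12,152.84.
Interest saved = €12,880.76 − €12,152.84 = €727.92.

€727.92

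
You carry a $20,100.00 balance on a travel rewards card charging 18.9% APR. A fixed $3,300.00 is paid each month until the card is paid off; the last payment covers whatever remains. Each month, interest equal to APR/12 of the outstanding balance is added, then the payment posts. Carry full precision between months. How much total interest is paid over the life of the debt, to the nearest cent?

Monthly rate r = 18.9%/12 = 1.575% = 0.01575.
Payoff takes n = ⌈−ln(1 − rB₀/P)/ln(1+r)⌉ = ⌈6.454⌉ = 7 payments; the last is $1,502.94.
Total paid = 6·$3,300.00 + $1,502.94 = $21,302.94.
Total interest = total paid − principal = $21,302.94 − $20,100.00 = $1,202.94.

$1,202.94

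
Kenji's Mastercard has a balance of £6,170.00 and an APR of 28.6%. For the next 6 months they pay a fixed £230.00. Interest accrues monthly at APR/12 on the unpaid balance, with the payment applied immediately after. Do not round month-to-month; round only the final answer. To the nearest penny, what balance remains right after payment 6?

£5,641.70

Monthly rate r = 28.6%/12 = 2.38333% = 0.0238333.
Each month: B ← B·(1+r) − £230.00.
Month 1: interest £147.05; balance after payment £6,087.05.
Month 2: interest £145.07; balance after payment £6,002.13.
Month 3: interest £143.05; balance after payment £5,915.18.
Month 4: interest £140.98; balance after payment £5,826.16.
Month 5: interest £138.86; balance after payment £5,735.01.
Month 6: interest £136.68; balance after payment £5,641.70.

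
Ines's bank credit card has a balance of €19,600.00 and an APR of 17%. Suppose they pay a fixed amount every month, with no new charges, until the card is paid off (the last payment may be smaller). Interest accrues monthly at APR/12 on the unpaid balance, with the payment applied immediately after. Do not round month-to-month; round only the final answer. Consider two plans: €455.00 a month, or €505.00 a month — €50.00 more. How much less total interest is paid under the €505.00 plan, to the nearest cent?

€1,824.16

Monthly rate r = 17%/12 = 1.41667% = 0.0141667.
At €455.00/mo: n = ⌈−ln(1 − rB₀/P)/ln(1+r)⌉ = 67 payments (last €447.29); total interest = total paid − €19,600.00 = €10,877.29.
At €505.00/mo: 57 payments (last €373.13); total interest €9,053.13.
Interest saved = €10,877.29 − €9,053.13 = €1,824.16.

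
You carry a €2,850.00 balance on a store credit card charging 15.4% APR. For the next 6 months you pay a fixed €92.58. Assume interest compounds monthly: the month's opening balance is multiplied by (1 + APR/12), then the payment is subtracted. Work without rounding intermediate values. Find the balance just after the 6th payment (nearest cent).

€2,503.00

Monthly rate r = 15.4%/12 = 1.28333% = 0.0128333.
Each month: B ← B·(1+r) − €92.58.
Month 1: interest €36.58; balance after payment €2,793.99.
Month 2: interest €35.86; balance after payment €2,737.27.
Month 3: interest €35.13; balance after payment €2,679.82.
Month 4: interest €34.39; balance after payment €2,621.63.
Month 5: interest €33.64; balance after payment €2,562.69.
Month 6: interest €32.89; balance after payment €2,503.00.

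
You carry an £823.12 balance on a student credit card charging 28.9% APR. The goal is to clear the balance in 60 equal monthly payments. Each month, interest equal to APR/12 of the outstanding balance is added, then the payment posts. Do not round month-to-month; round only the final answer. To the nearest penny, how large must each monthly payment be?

Monthly rate r = 28.9%/12 = 2.40833% = 0.0240833.
Level-payment amortization: P = B₀·r / (1 − (1+r)^(−n)) = 823.12·0.0240833 / (1 − 1.02408^(−60)).
Denominator 1 − (1+r)^(−60) = 0.760181816.
P = 19.8235 / 0.760181816 ≈ 26.08.

£26.08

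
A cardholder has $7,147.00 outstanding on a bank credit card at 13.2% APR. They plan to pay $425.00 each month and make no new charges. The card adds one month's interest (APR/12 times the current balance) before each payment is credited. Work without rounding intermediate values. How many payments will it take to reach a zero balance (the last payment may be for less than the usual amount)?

Monthly rate r = 13.2%/12 = 1.1% = 0.011.
Recurrence: B ← B·(1+r) − $425.00.
Month 1: interest $78.62; balance after payment $6,800.62.
Month 2: interest $74.81; balance after payment $6,450.42.
Closed form: n = −ln(1 − rB₀/P)/ln(1+r) = −ln(0.81502)/ln(1.011) ≈ 18.697, so the balance reaches zero during payment 19.

19 months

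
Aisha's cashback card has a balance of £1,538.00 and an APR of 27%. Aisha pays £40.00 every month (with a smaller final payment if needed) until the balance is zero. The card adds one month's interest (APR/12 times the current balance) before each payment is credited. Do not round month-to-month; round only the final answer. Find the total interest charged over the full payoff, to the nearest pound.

£2,064

Monthly rate r = 27%/12 = 2.25% = 0.0225.
Payoff takes n = ⌈−ln(1 − rB₀/P)/ln(1+r)⌉ = ⌈90.038⌉ = 91 payments; the last is £1.55.
Total paid = 90·£40.00 + £1.55 = £3,601.55.
Total interest = total paid − principal = £3,601.55 − £1,538.00 = £2,063.55.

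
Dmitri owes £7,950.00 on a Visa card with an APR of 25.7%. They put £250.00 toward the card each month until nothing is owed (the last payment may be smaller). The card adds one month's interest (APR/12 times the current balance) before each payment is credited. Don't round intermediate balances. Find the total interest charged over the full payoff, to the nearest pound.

£5,532

Monthly rate r = 25.7%/12 = 2.14167% = 0.0214167.
Payoff takes n = ⌈−ln(1 − rB₀/P)/ln(1+r)⌉ = ⌈53.926⌉ = 54 payments; the last is £231.67.
Total paid = 53·£250.00 + £231.67 = £13,481.67.
Total interest = total paid − principal = £13,481.67 − £7,950.00 = £5,531.67.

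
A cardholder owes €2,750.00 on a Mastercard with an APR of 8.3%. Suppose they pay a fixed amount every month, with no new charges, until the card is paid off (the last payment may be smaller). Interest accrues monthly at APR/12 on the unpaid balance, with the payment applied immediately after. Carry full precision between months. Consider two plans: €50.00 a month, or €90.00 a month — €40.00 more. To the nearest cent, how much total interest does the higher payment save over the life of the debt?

Monthly rate r = 8.3%/12 = 0.691667% = 0.00691667.
At €50.00/mo: n = ⌈−ln(1 − rB₀/P)/ln(1+r)⌉ = 70 payments (last €22.54); total interest = total paid − €2,750.00 = €722.54.
At €90.00/mo: 35 payments (last €40.11); total interest €350.11.
Interest saved = €722.54 − €350.11 = €372.43.

€372.43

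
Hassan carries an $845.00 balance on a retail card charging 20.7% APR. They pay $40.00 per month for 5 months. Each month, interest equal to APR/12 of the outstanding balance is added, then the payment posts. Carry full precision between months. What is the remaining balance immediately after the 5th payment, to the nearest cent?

Monthly rate r = 20.7%/12 = 1.725% = 0.01725.
Each month: B ← B·(1+r) − $40.00.
Month 1: interest $14.58; balance after payment $819.58.
Month 2: interest $14.14; balance after payment $793.71.
Month 3: interest $13.69; balance after payment $767.41.
Month 4: interest $13.24; balance after payment $740.64.
Month 5: interest $12.78; balance after payment $713.42.

$713.42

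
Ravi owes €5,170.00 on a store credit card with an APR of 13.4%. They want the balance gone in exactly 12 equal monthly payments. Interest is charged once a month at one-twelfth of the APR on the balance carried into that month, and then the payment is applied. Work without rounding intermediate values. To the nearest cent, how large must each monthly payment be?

€462.74

Monthly rate r = 13.4%/12 = 1.11667% = 0.0111667.
Level-payment amortization: P = B₀·r / (1 − (1+r)^(−n)) = 5170.00·0.0111667 / (1 − 1.01117^(−12)).
Denominator 1 − (1+r)^(−12) = 0.124760186.
P = 57.7317 / 0.124760186 ≈ 462.74.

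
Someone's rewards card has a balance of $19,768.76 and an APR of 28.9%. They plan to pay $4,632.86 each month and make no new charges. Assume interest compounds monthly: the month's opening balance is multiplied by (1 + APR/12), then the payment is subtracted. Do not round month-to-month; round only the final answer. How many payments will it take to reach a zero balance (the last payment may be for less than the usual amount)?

Monthly rate r = 28.9%/12 = 2.40833% = 0.0240833.
Recurrence: B ← B·(1+r) − $4,632.86.
Month 1: interest $476.10; balance after payment $15,612.00.
Month 2: interest $375.99; balance after payment $11,355.13.
Month 3: interest $273.47; balance after payment $6,995.74.
Month 4: interest $168.48; balance after payment $2,531.36.
Month 5: interest $60.96; balance after payment $0.00.

5 months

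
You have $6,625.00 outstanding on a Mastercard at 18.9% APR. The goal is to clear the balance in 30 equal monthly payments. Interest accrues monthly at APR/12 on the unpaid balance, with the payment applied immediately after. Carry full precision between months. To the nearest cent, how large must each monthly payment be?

Monthly rate r = 18.9%/12 = 1.575% = 0.01575.
Level-payment amortization: P = B₀·r / (1 − (1+r)^(−n)) = 6625.00·0.01575 / (1 − 1.01575^(−30)).
Denominator 1 − (1+r)^(−30) = 0.37425834.
P = 104.344 / 0.37425834 ≈ 278.80.

$278.80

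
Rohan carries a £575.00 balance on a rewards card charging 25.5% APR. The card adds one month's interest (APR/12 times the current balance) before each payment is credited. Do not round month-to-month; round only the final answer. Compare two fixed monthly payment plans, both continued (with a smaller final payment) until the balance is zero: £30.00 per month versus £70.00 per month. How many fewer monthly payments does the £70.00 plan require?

Monthly rate r = 25.5%/12 = 2.125% = 0.02125.
At £30.00/mo: n = ⌈−ln(1 − rB₀/P)/ln(1+r)⌉ = 25 payments (last £26.28); total interest = total paid − £575.00 = £171.28.
At £70.00/mo: 10 payments (last £8.68); total interest £63.68.
Payments saved = 25 − 10 = 15.

15 fewer payments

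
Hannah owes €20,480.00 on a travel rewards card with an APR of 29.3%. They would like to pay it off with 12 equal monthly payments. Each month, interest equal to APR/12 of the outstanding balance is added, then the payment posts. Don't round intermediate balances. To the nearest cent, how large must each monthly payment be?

Monthly rate r = 29.3%/12 = 2.44167% = 0.0244167.
Level-payment amortization: P = B₀·r / (1 − (1+r)^(−n)) = 20480.00·0.0244167 / (1 − 1.02442^(−12)).
Denominator 1 − (1+r)^(−12) = 0.251347338.
P = 500.053 / 0.251347338 ≈ 1989.49.

€1,989.49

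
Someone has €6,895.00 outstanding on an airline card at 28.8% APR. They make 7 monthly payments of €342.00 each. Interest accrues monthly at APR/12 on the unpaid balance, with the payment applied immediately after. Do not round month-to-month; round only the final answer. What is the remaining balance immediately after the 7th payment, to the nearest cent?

€5,566.75

Monthly rate r = 28.8%/12 = 2.4% = 0.024.
Each month: B ← B·(1+r) − €342.00.
Month 1: interest €165.48; balance after payment €6,718.48.
Month 2: interest €161.24; balance after payment €6,537.72.
Month 3: interest €156.91; balance after payment €6,352.63.
Month 4: interest €152.46; balance after payment €6,163.09.
Month 5: interest €147.91; balance after payment €5,969.01.
Month 6: interest €143.26; balance after payment €5,770.26.
Month 7: interest €138.49; balance after payment €5,566.75.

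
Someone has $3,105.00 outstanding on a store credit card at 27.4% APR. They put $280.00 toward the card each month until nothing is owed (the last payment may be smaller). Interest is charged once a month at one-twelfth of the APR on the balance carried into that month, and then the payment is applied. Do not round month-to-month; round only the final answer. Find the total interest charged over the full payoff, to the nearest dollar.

$516

Monthly rate r = 27.4%/12 = 2.28333% = 0.0228333.
Payoff takes n = ⌈−ln(1 − rB₀/P)/ln(1+r)⌉ = ⌈12.932⌉ = 13 payments; the last is $261.22.
Total paid = 12·$280.00 + $261.22 = $3,621.22.
Total interest = total paid − principal = $3,621.22 − $3,105.00 = $516.22.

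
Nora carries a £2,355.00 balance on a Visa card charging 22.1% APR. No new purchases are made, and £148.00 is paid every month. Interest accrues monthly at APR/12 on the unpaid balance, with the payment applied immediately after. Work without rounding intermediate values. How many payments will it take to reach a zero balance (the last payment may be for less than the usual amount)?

20 payments

Monthly rate r = 22.1%/12 = 1.84167% = 0.0184167.
Recurrence: B ← B·(1+r) − £148.00.
Month 1: interest £43.37; balance after payment £2,250.37.
Month 2: interest £41.44; balance after payment £2,143.82.
Closed form: n = −ln(1 − rB₀/P)/ln(1+r) = −ln(0.70695)/ln(1.01842) ≈ 19.003, so the balance reaches zero during payment 20.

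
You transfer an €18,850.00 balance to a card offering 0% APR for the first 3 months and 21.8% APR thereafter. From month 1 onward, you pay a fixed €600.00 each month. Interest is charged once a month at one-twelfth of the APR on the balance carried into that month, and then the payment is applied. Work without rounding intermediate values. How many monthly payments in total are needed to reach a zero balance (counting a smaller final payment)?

Promo months 1–3 at r₀ = 0%/12 = 0; months 4+ at r₁ = 21.8%/12 = 0.0181667.
After month 3 (no interest yet): B = €18,850.00 − 3·€600.00 = €17,050.00.
Then at r₁ with €600.00/mo: n₂ = −ln(1 − r₁·B/P)/ln(1+r₁) ≈ 40.33 → 41 more payments.

44 months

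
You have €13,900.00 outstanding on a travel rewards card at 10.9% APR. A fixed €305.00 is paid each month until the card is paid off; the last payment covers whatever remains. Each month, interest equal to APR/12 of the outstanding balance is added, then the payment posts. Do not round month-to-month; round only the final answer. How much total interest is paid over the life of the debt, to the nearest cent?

Monthly rate r = 10.9%/12 = 0.908333% = 0.00908333.
Payoff takes n = ⌈−ln(1 − rB₀/P)/ln(1+r)⌉ = ⌈59.097⌉ = 60 payments; the last is €29.56.
Total paid = 59·€305.00 + €29.56 = €18,024.56.
Total interest = total paid − principal = €18,024.56 − €13,900.00 = €4,124.56.

€4,124.56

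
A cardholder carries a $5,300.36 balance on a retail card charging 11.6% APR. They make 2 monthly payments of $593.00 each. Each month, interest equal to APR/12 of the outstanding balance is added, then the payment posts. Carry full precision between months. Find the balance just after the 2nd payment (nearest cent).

$4,211.60

Monthly rate r = 11.6%/12 = 0.966667% = 0.00966667.
Each month: B ← B·(1+r) − $593.00.
Month 1: interest $51.24; balance after payment $4,758.60.
Month 2: interest $46.00; balance after payment $4,211.60.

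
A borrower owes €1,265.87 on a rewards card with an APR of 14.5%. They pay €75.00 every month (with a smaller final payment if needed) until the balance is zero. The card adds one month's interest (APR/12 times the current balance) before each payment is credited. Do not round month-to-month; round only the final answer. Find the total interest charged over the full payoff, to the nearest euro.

Monthly rate r = 14.5%/12 = 1.20833% = 0.0120833.
Payoff takes n = ⌈−ln(1 − rB₀/P)/ln(1+r)⌉ = ⌈18.990⌉ = 19 payments; the last is €74.26.
Total paid = 18·€75.00 + €74.26 = €1,424.26.
Total interest = total paid − principal = €1,424.26 − €1,265.87 = €158.39.

€158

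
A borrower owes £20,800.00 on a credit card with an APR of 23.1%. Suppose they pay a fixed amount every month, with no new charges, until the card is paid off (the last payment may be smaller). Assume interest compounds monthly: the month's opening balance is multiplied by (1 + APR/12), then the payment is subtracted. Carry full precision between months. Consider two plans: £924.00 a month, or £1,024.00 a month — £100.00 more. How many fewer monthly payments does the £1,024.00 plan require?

3 fewer payments

Monthly rate r = 23.1%/12 = 1.925% = 0.01925.
At £924.00/mo: n = ⌈−ln(1 − rB₀/P)/ln(1+r)⌉ = 30 payments (last £730.27); total interest = total paid − £20,800.00 = £6,726.27.
At £1,024.00/mo: 27 payments (last £11.87); total interest £5,835.87.
Payments saved = 30 − 27 = 3.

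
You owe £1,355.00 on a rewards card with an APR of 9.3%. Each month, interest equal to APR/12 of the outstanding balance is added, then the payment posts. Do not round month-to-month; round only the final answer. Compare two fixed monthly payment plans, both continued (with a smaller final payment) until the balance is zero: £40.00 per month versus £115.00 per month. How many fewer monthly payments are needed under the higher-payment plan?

Monthly rate r = 9.3%/12 = 0.775% = 0.00775.
At £40.00/mo: n = ⌈−ln(1 − rB₀/P)/ln(1+r)⌉ = 40 payments (last £17.90); total interest = total paid − £1,355.00 = £222.90.
At £115.00/mo: 13 payments (last £46.52); total interest £71.52.
Payments saved = 40 − 13 = 27.

27 fewer payments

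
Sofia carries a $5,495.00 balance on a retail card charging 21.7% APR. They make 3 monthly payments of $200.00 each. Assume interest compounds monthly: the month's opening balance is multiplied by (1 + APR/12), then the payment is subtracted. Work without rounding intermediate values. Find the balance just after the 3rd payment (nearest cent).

Monthly rate r = 21.7%/12 = 1.80833% = 0.0180833.
Each month: B ← B·(1+r) − $200.00.
Month 1: interest $99.37; balance after payment $5,394.37.
Month 2: interest $97.55; balance after payment $5,291.92.
Month 3: interest $95.70; balance after payment $5,187.61.

$5,187.61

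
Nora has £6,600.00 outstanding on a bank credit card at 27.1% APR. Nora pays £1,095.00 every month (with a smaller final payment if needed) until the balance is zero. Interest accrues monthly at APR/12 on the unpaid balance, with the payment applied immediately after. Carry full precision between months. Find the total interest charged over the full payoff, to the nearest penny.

£577.46

Monthly rate r = 27.1%/12 = 2.25833% = 0.0225833.
Payoff takes n = ⌈−ln(1 − rB₀/P)/ln(1+r)⌉ = ⌈6.552⌉ = 7 payments; the last is £607.46.
Total paid = 6·£1,095.00 + £607.46 = £7,177.46.
Total interest = total paid − principal = £7,177.46 − £6,600.00 = £577.46.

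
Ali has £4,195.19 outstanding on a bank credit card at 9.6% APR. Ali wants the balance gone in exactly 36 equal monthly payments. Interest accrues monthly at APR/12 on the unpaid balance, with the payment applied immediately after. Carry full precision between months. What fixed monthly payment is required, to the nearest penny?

Monthly rate r = 9.6%/12 = 0.8% = 0.008.
Level-payment amortization: P = B₀·r / (1 − (1+r)^(−n)) = 4195.19·0.008 / (1 − 1.008^(−36)).
Denominator 1 − (1+r)^(−36) = 0.249378769.
P = 33.5615 / 0.249378769 ≈ 134.58.

£134.58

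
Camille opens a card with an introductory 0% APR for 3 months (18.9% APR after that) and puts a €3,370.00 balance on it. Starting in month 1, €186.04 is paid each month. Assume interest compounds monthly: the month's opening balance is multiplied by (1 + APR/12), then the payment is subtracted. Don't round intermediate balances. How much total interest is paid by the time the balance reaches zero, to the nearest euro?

€425

Promo months 1–3 at r₀ = 0%/12 = 0; months 4+ at r₁ = 18.9%/12 = 0.01575.
After month 3 (no interest yet): B = €3,370.00 − 3·€186.04 = €2,811.88.
Then at r₁ with €186.04/mo: n₂ = −ln(1 − r₁·B/P)/ln(1+r₁) ≈ 17.40 → 18 more payments.
Total paid = 20·€186.04 + €74.31 = €3,795.11; interest = €3,795.11 − €3,370.00 = €425.11.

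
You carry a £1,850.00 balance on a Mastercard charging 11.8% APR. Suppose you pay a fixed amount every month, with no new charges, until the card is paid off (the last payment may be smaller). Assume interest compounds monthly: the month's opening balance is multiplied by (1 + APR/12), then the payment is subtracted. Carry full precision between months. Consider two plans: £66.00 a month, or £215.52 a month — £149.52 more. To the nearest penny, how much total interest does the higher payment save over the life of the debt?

Monthly rate r = 11.8%/12 = 0.983333% = 0.00983333.
At £66.00/mo: n = ⌈−ln(1 − rB₀/P)/ln(1+r)⌉ = 33 payments (last £62.91); total interest = total paid − £1,850.00 = £324.91.
At £215.52/mo: 10 payments (last £2.59); total interest £92.27.
Interest saved = £324.91 − £92.27 = £232.64.

£232.64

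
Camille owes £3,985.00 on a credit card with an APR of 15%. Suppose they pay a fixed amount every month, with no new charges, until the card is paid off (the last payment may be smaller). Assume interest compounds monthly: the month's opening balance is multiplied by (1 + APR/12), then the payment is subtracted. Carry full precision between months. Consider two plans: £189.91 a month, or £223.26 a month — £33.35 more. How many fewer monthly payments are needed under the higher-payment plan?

Monthly rate r = 15%/12 = 1.25% = 0.0125.
At £189.91/mo: n = ⌈−ln(1 − rB₀/P)/ln(1+r)⌉ = 25 payments (last £93.11); total interest = total paid − £3,985.00 = £665.95.
At £223.26/mo: 21 payments (last £72.40); total interest £552.60.
Payments saved = 25 − 21 = 4.

4 fewer payments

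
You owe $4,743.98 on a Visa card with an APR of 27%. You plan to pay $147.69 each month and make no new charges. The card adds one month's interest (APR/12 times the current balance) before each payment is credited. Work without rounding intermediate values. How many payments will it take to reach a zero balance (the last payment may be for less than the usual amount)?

58 payments

Monthly rate r = 27%/12 = 2.25% = 0.0225.
Recurrence: B ← B·(1+r) − $147.69.
Month 1: interest $106.74; balance after payment $4,703.03.
Month 2: interest $105.82; balance after payment $4,661.16.
Closed form: n = −ln(1 − rB₀/P)/ln(1+r) = −ln(0.27727)/ln(1.0225) ≈ 57.650, so the balance reaches zero during payment 58.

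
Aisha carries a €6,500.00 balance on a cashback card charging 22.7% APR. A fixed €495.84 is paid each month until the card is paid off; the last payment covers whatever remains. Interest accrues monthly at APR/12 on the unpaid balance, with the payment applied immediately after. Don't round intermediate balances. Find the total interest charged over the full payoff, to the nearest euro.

Monthly rate r = 22.7%/12 = 1.89167% = 0.0189167.
Payoff takes n = ⌈−ln(1 − rB₀/P)/ln(1+r)⌉ = ⌈15.208⌉ = 16 payments; the last is €103.76.
Total paid = 15·€495.84 + €103.76 = €7,541.36.
Total interest = total paid − principal = €7,541.36 − €6,500.00 = €1,041.36.

€1,041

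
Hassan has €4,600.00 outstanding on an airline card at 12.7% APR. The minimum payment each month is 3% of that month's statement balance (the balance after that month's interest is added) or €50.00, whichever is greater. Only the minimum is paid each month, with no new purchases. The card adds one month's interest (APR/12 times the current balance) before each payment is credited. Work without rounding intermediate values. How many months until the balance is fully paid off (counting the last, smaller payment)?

Monthly rate r = 12.7%/12 = 1.05833% = 0.0105833.
While 3% of the post-interest balance exceeds €50.00, each month B ← (B·(1+r))·(1 − 0.03), i.e. B shrinks by the factor (1+r)·0.97 = 0.98027.
This holds for months 1–52. Entering month 53 the balance is €1,631.69; 3% of the post-interest balance is now below €50.00, so the flat €50.00 minimum applies from here.
From month 53 a fixed €50.00 at rate r clears €1,631.69 in 41 more payments. Total: 52 + 41 = 93 months.

93 months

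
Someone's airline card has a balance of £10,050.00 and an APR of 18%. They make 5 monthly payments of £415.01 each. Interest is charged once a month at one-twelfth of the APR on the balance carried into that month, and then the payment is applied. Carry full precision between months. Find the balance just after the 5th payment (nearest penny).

£8,688.46

Monthly rate r = 18%/12 = 1.5% = 0.015.
Each month: B ← B·(1+r) − £415.01.
Month 1: interest £150.75; balance after payment £9,785.74.
Month 2: interest £146.79; balance after payment £9,517.52.
Month 3: interest £142.76; balance after payment £9,245.27.
Month 4: interest £138.68; balance after payment £8,968.94.
Month 5: interest £134.53; balance after payment £8,688.46.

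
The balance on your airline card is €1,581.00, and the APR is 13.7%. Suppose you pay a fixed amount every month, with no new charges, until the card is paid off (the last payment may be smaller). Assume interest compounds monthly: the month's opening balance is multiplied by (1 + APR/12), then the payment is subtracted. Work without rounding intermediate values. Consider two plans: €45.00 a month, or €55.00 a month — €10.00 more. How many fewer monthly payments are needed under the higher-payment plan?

10 fewer payments

Monthly rate r = 13.7%/12 = 1.14167% = 0.0114167.
At €45.00/mo: n = ⌈−ln(1 − rB₀/P)/ln(1+r)⌉ = 46 payments (last €7.29); total interest = total paid − €1,581.00 = €451.29.
At €55.00/mo: 36 payments (last €2.15); total interest €346.15.
Payments saved = 46 − 36 = 10.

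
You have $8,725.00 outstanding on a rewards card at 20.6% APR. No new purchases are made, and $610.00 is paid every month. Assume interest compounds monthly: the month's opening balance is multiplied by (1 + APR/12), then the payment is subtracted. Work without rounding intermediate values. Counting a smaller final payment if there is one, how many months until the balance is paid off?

Monthly rate r = 20.6%/12 = 1.71667% = 0.0171667.
Recurrence: B ← B·(1+r) − $610.00.
Month 1: interest $149.78; balance after payment $8,264.78.
Month 2: interest $141.88; balance after payment $7,796.66.
Closed form: n = −ln(1 − rB₀/P)/ln(1+r) = −ln(0.75446)/ln(1.01717) ≈ 16.553, so the balance reaches zero during payment 17.

17 payments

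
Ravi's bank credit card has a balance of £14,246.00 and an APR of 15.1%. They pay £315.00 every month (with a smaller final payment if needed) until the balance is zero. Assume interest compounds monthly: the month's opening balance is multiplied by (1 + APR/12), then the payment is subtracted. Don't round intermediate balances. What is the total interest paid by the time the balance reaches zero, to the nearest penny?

Monthly rate r = 15.1%/12 = 1.25833% = 0.0125833.
Payoff takes n = ⌈−ln(1 − rB₀/P)/ln(1+r)⌉ = ⌈67.322⌉ = 68 payments; the last is £101.80.
Total paid = 67·£315.00 + £101.80 = £21,206.80.
Total interest = total paid − principal = £21,206.80 − £14,246.00 = £6,960.80.

£6,960.80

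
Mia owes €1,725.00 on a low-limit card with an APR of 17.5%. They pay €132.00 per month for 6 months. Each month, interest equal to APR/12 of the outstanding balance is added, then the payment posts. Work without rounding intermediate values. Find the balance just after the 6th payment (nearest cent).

Monthly rate r = 17.5%/12 = 1.45833% = 0.0145833.
Each month: B ← B·(1+r) − €132.00.
Month 1: interest €25.16; balance after payment €1,618.16.
Month 2: interest €23.60; balance after payment €1,509.75.
Month 3: interest €22.02; balance after payment €1,399.77.
Month 4: interest €20.41; balance after payment €1,288.18.
Month 5: interest €18.79; balance after payment €1,174.97.
Month 6: interest €17.13; balance after payment €1,060.11.

€1,060.11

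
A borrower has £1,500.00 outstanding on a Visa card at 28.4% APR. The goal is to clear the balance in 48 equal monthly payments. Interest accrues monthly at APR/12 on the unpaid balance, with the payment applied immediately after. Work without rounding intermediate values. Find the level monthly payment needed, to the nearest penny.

£52.62

Monthly rate r = 28.4%/12 = 2.36667% = 0.0236667.
Level-payment amortization: P = B₀·r / (1 − (1+r)^(−n)) = 1500.00·0.0236667 / (1 − 1.02367^(−48)).
Denominator 1 − (1+r)^(−48) = 0.674621362.
P = 35.5 / 0.674621362 ≈ 52.62.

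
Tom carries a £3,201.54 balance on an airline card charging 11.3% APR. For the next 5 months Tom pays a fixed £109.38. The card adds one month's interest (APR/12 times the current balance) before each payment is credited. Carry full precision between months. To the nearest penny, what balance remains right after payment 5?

Monthly rate r = 11.3%/12 = 0.941667% = 0.00941667.
Each month: B ← B·(1+r) − £109.38.
Month 1: interest £30.15; balance after payment £3,122.31.
Month 2: interest £29.40; balance after payment £3,042.33.
Month 3: interest £28.65; balance after payment £2,961.60.
Month 4: interest £27.89; balance after payment £2,880.11.
Month 5: interest £27.12; balance after payment £2,797.85.

£2,797.85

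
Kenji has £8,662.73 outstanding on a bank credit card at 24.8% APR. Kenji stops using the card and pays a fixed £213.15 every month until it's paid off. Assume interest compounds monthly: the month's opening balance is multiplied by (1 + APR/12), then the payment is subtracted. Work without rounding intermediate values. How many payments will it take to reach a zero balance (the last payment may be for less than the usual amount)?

90 payments

Monthly rate r = 24.8%/12 = 2.06667% = 0.0206667.
Recurrence: B ← B·(1+r) − £213.15.
Month 1: interest £179.03; balance after payment £8,628.61.
Month 2: interest £178.32; balance after payment £8,593.78.
Closed form: n = −ln(1 − rB₀/P)/ln(1+r) = −ln(0.16008)/ln(1.02067) ≈ 89.563, so the balance reaches zero during payment 90.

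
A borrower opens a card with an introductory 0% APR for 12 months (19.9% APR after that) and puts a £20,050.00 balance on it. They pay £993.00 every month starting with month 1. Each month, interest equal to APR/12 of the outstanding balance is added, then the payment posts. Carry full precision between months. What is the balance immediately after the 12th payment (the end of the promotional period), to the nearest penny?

£8,134.00

Promo months 1–12 at r₀ = 0%/12 = 0; months 13+ at r₁ = 19.9%/12 = 0.0165833.
After month 12 (no interest yet): B = £20,050.00 − 12·£993.00 = £8,134.00.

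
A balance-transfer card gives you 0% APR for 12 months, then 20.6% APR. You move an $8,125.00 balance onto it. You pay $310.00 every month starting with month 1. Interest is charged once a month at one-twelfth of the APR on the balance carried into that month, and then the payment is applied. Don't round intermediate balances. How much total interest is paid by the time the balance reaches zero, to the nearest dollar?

Promo months 1–12 at r₀ = 0%/12 = 0; months 13+ at r₁ = 20.6%/12 = 0.0171667.
After month 12 (no interest yet): B = $8,125.00 − 12·$310.00 = $4,405.00.
Then at r₁ with $310.00/mo: n₂ = −ln(1 − r₁·B/P)/ln(1+r₁) ≈ 16.43 → 17 more payments.
Total paid = 28·$310.00 + $133.40 = $8,813.40; interest = $8,813.40 − $8,125.00 = $688.40.

$688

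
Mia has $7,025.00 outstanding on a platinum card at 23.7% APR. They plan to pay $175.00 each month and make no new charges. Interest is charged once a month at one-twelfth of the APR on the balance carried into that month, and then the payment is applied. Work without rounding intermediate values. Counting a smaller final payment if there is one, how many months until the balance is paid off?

81 months

Monthly rate r = 23.7%/12 = 1.975% = 0.01975.
Recurrence: B ← B·(1+r) − $175.00.
Month 1: interest $138.74; balance after payment $6,988.74.
Month 2: interest $138.03; balance after payment $6,951.77.
Closed form: n = −ln(1 − rB₀/P)/ln(1+r) = −ln(0.20718)/ln(1.01975) ≈ 80.490, so the balance reaches zero during payment 81.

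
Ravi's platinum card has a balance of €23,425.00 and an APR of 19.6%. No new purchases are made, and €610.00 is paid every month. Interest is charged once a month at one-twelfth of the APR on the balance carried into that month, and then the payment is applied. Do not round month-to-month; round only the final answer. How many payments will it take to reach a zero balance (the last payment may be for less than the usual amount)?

61 payments

Monthly rate r = 19.6%/12 = 1.63333% = 0.0163333.
Recurrence: B ← B·(1+r) − €610.00.
Month 1: interest €382.61; balance after payment €23,197.61.
Month 2: interest €378.89; balance after payment €22,966.50.
Closed form: n = −ln(1 − rB₀/P)/ln(1+r) = −ln(0.37277)/ln(1.01633) ≈ 60.907, so the balance reaches zero during payment 61.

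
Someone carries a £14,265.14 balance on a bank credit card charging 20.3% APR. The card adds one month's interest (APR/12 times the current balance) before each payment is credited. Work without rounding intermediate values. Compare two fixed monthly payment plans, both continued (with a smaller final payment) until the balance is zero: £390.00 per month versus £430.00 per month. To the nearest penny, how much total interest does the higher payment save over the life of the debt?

£1,305.45

Monthly rate r = 20.3%/12 = 1.69167% = 0.0169167.
At £390.00/mo: n = ⌈−ln(1 − rB₀/P)/ln(1+r)⌉ = 58 payments (last £190.44); total interest = total paid − £14,265.14 = £8,155.30.
At £430.00/mo: 50 payments (last £44.99); total interest £6,849.85.
Interest saved = £8,155.30 − £6,849.85 = £1,305.45.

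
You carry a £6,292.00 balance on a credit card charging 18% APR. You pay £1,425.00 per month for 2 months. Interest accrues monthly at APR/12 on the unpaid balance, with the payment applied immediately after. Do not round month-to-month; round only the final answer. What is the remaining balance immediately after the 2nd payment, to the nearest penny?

£3,610.80

Monthly rate r = 18%/12 = 1.5% = 0.015.
Each month: B ← B·(1+r) − £1,425.00.
Month 1: interest £94.38; balance after payment £4,961.38.
Month 2: interest £74.42; balance after payment £3,610.80.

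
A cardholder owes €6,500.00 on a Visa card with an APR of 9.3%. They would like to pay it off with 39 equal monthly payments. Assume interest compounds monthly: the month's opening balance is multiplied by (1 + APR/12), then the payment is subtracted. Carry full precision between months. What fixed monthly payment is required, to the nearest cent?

€193.76

Monthly rate r = 9.3%/12 = 0.775% = 0.00775.
Level-payment amortization: P = B₀·r / (1 − (1+r)^(−n)) = 6500.00·0.00775 / (1 − 1.00775^(−39)).
Denominator 1 − (1+r)^(−39) = 0.259984981.
P = 50.375 / 0.259984981 ≈ 193.76.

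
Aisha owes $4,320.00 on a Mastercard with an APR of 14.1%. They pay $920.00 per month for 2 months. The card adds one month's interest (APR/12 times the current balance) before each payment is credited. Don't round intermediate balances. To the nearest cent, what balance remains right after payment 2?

Monthly rate r = 14.1%/12 = 1.175% = 0.01175.
Each month: B ← B·(1+r) − $920.00.
Month 1: interest $50.76; balance after payment $3,450.76.
Month 2: interest $40.55; balance after payment $2,571.31.

$2,571.31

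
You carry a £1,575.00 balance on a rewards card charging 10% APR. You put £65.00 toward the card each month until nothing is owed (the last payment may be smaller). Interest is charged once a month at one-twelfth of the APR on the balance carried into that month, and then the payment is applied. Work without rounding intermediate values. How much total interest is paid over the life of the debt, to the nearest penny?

Monthly rate r = 10%/12 = 0.833333% = 0.00833333.
Payoff takes n = ⌈−ln(1 − rB₀/P)/ln(1+r)⌉ = ⌈27.179⌉ = 28 payments; the last is £11.65.
Total paid = 27·£65.00 + £11.65 = £1,766.65.
Total interest = total paid − principal = £1,766.65 − £1,575.00 = £191.65.

£191.65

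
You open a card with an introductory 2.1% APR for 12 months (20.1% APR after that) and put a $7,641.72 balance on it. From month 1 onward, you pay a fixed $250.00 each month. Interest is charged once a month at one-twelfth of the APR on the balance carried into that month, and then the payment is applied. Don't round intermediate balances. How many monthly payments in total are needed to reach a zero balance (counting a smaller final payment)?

36 months

Promo months 1–12 at r₀ = 2.1%/12 = 0.00175; months 13+ at r₁ = 20.1%/12 = 0.01675.
After month 12: iterate B ← B·(1+r₀) − $250.00 for 12 months → $4,774.71.
Then at r₁ with $250.00/mo: n₂ = −ln(1 − r₁·B/P)/ln(1+r₁) ≈ 23.21 → 24 more payments.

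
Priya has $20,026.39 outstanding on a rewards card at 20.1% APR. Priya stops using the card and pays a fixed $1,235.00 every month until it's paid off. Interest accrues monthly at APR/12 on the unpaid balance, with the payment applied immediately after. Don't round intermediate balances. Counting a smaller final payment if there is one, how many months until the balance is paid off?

20 months

Monthly rate r = 20.1%/12 = 1.675% = 0.01675.
Recurrence: B ← B·(1+r) − $1,235.00.
Month 1: interest $335.44; balance after payment $19,126.83.
Month 2: interest $320.37; balance after payment $18,212.21.
Closed form: n = −ln(1 − rB₀/P)/ln(1+r) = −ln(0.72839)/ln(1.01675) ≈ 19.079, so the balance reaches zero during payment 20.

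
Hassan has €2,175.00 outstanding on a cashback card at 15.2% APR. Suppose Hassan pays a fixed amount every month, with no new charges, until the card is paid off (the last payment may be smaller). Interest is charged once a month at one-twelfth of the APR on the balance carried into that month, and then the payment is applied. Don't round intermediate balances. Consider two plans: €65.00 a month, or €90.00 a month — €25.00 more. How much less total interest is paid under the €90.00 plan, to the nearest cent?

€234.40

Monthly rate r = 15.2%/12 = 1.26667% = 0.0126667.
At €65.00/mo: n = ⌈−ln(1 − rB₀/P)/ln(1+r)⌉ = 44 payments (last €52.40); total interest = total paid − €2,175.00 = €672.40.
At €90.00/mo: 30 payments (last €3.00); total interest €438.00.
Interest saved = €672.40 − €438.00 = €234.40.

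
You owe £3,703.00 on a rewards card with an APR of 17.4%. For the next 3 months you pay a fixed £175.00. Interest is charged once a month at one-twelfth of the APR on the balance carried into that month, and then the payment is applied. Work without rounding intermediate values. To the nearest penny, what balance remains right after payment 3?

Monthly rate r = 17.4%/12 = 1.45% = 0.0145.
Each month: B ← B·(1+r) − £175.00.
Month 1: interest £53.69; balance after payment £3,581.69.
Month 2: interest £51.93; balance after payment £3,458.63.
Month 3: interest £50.15; balance after payment £3,333.78.

£3,333.78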